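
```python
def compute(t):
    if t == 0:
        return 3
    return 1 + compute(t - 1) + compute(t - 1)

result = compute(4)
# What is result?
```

compute(t) = 1 + 2·compute(t-1), compute(0)=3. Closed form: (3+1)·2^4 - 1 = 63.

Answer: 63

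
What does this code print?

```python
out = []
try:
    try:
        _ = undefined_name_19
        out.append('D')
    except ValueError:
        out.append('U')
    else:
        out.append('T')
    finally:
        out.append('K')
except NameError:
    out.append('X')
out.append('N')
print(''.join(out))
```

Execution trace: 'K' (finally) → 'X' (outer except NameError) → 'N' (after the try/except). Output: KXN

Answer: KXN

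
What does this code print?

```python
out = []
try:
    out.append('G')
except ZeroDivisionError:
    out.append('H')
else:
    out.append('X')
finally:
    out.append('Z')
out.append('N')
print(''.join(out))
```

Execution trace: 'G' (try body, no exception) → 'X' (else) → 'Z' (finally) → 'N' (after the try/except). Output: GXZN

Answer: GXZN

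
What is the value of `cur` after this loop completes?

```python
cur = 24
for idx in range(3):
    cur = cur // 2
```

Halve 3 times: 24 // 2^3 = 3
`cur` takes the values: 24 → 12 → 6 → 3

Answer: 3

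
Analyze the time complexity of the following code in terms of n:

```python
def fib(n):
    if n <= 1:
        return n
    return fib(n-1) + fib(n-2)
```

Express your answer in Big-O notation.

This is Recursive Fibonacci (naive). Time complexity: O(2^n).

Answer: O(2^n)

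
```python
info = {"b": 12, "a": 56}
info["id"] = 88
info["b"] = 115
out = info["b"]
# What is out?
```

Trace:
`info = {"b": 12, "a": 56}` → info = {'b': 12, 'a': 56}
`info["id"] = 88` → info = {'b': 12, 'a': 56, 'id': 88}
`info["b"] = 115` → info = {'b': 115, 'a': 56, 'id': 88}
`out = info["b"]` → out = 115
So out = 115

Answer: 115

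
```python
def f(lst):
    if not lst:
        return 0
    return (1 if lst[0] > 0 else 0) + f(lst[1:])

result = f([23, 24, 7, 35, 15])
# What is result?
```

Count of positive elements in [23, 24, 7, 35, 15] = 5

Answer: 5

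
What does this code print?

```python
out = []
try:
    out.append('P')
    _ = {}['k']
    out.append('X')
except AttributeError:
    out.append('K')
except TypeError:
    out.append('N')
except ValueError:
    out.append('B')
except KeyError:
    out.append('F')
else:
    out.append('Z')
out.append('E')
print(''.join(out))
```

Execution trace: 'P' (try body) → 'F' (except KeyError) → 'E' (after the try/except). Output: PFE

Answer: PFE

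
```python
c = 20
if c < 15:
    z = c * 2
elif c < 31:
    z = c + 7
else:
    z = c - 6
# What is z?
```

Trace:
`c = 20` → c = 20
`if c < 15: ...` → c < 15 is False, c < 31 is True → z = 27
So z = 27

Answer: 27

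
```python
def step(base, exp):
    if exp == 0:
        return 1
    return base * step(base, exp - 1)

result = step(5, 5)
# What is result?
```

step(5, 5) = 5 * 5 * 5 * 5 * 5 = 3125

Answer: 3125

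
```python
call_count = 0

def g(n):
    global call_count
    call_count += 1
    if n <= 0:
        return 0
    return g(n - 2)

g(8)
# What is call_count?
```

Linear recursion stepping by 2: 5 calls from n=8 down to ≤0.

Answer: 5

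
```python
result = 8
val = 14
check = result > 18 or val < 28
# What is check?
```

Trace:
`result = 8` → result = 8
`val = 14` → val = 14
`check = result > 18 or val < 28` → check = True
So check = True

Answer: True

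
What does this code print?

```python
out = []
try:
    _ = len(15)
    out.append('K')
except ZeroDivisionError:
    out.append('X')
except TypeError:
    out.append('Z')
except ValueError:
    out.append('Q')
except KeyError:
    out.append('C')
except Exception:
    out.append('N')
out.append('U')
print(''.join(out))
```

Execution trace: 'Z' (except TypeError) → 'U' (after the try/except). Output: ZU

Answer: ZU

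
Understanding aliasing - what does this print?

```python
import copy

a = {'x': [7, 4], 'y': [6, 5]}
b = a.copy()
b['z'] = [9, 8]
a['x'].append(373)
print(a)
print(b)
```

Key concept: shallow copy of dict with mutable values.
Step by step:
`a = {'x': [7, 4], 'y': [6, 5]}` → a = {'x': [7, 4], 'y': [6, 5]}
`b = a.copy()` → b = {'x': [7, 4], 'y': [6, 5]}
`b['z'] = [9, 8]` → b = {'x': [7, 4], 'y': [6, 5], 'z': [9, 8]}
`a['x'].append(373)` → a = {'x': [7, 4, 373], 'y': [6, 5]}; b = {'x': [7, 4, 373], 'y': [6, 5], 'z': [9, 8]}
`print(a)` → prints {'x': [7, 4, 373], 'y': [6, 5]}
`print(b)` → prints {'x': [7, 4, 373], 'y': [6, 5], 'z': [9, 8]}

Answer:
{'x': [7, 4, 373], 'y': [6, 5]}
{'x': [7, 4, 373], 'y': [6, 5], 'z': [9, 8]}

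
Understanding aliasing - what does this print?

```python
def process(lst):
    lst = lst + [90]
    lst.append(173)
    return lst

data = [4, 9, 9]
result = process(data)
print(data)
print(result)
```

Key concept: rebinding parameter vs mutation.
Step by step:
`data = [4, 9, 9]` → data = [4, 9, 9]
`result = process(data)` → result = [4, 9, 9, 90, 173]
`print(data)` → prints [4, 9, 9]
`print(result)` → prints [4, 9, 9, 90, 173]

Answer:
[4, 9, 9]
[4, 9, 9, 90, 173]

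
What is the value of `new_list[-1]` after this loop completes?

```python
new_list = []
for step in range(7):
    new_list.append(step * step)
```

Last element of squares 0 to 6
`new_list` takes the values: [] → [0] → [0, 1] → [0, 1, 4] → [0, 1, 4, 9] → [0, 1, 4, 9, 16] → [0, 1, 4, 9, 16, 25] → [0, 1, 4, 9, 16, 25, 36]
So `new_list[-1]` = 36

Answer: 36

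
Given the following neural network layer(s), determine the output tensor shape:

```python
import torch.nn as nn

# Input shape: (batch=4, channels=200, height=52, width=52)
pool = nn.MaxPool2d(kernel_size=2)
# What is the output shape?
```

Input: (4, 200, 52, 52) -> Output: (4, 200, 26, 26)

Answer: (4, 200, 26, 26)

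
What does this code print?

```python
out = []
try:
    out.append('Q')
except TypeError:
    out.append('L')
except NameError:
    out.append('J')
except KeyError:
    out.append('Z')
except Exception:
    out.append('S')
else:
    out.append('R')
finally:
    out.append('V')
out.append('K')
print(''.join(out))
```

Execution trace: 'Q' (try body, no exception) → 'R' (else) → 'V' (finally) → 'K' (after the try/except). Output: QRVK

Answer: QRVK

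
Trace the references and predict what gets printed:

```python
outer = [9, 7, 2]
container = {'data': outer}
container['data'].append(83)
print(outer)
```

Key concept: dict holds reference to list.
Step by step:
`outer = [9, 7, 2]` → outer = [9, 7, 2]
`container = {'data': outer}` → container = {'data': [9, 7, 2]}
`container['data'].append(83)` → outer = [9, 7, 2, 83]; container = {'data': [9, 7, 2, 83]}
`print(outer)` → prints [9, 7, 2, 83]

Answer: [9, 7, 2, 83]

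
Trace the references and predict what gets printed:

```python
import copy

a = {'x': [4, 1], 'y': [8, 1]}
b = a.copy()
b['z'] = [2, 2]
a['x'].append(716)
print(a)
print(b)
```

Key concept: shallow copy of dict with mutable values.
Step by step:
`a = {'x': [4, 1], 'y': [8, 1]}` → a = {'x': [4, 1], 'y': [8, 1]}
`b = a.copy()` → b = {'x': [4, 1], 'y': [8, 1]}
`b['z'] = [2, 2]` → b = {'x': [4, 1], 'y': [8, 1], 'z': [2, 2]}
`a['x'].append(716)` → a = {'x': [4, 1, 716], 'y': [8, 1]}; b = {'x': [4, 1, 716], 'y': [8, 1], 'z': [2, 2]}
`print(a)` → prints {'x': [4, 1, 716], 'y': [8, 1]}
`print(b)` → prints {'x': [4, 1, 716], 'y': [8, 1], 'z': [2, 2]}

Answer:
{'x': [4, 1, 716], 'y': [8, 1]}
{'x': [4, 1, 716], 'y': [8, 1], 'z': [2, 2]}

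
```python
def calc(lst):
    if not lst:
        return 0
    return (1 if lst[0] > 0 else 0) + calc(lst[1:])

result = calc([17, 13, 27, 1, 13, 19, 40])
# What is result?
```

Count of positive elements in [17, 13, 27, 1, 13, 19, 40] = 7

Answer: 7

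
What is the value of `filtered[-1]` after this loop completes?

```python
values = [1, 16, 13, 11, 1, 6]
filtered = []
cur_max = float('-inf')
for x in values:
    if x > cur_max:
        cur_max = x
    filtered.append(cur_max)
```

Running max ends at 16
`filtered` takes the values: [] → [1] → [1, 16] → [1, 16, 16] → [1, 16, 16, 16] → [1, 16, 16, 16, 16] → [1, 16, 16, 16, 16, 16]
So `filtered[-1]` = 16

Answer: 16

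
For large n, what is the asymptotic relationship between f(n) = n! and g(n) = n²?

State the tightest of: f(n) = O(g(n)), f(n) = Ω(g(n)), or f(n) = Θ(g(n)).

n! vs n²: f(n) = Ω(g(n)) but not O(g(n)) — n! grows strictly faster than n².

Answer: f(n) = Ω(g(n)) but not O(g(n)) — n! grows strictly faster than n².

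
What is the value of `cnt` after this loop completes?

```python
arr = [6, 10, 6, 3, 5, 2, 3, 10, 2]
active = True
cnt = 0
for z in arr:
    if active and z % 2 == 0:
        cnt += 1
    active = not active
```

Count even values at even positions
`cnt` takes the values: 0 → 1 → 2 → 3

Answer: 3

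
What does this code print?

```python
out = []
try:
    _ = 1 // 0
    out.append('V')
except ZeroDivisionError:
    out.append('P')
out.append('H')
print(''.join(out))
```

Execution trace: 'P' (except ZeroDivisionError) → 'H' (after the try/except). Output: PH

Answer: PH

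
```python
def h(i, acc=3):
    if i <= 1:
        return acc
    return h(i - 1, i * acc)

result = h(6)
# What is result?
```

Accumulator trace (n, acc): (6, 3) -> (5, 18) -> (4, 90) -> (3, 360) -> (2, 1080) -> (1, 2160) -> return 2160

Answer: 2160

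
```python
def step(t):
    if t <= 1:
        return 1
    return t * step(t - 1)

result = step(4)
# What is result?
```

step(4) = 4 * 3 * 2 * 1 = 24

Answer: 24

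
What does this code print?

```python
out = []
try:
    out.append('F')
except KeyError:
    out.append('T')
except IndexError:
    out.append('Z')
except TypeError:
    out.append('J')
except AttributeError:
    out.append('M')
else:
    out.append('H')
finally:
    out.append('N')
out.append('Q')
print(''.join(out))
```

Execution trace: 'F' (try body, no exception) → 'H' (else) → 'N' (finally) → 'Q' (after the try/except). Output: FHNQ

Answer: FHNQ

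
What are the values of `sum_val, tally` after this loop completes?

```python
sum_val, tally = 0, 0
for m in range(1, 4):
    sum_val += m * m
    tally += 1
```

Sum of squares and count
`sum_val, tally` takes the values: (0, 0) → (1, 0) → (1, 1) → (5, 1) → (5, 2) → (14, 2) → (14, 3)

Answer: 14, 3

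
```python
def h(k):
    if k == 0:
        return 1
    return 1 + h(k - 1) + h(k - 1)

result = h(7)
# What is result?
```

h(k) = 1 + 2·h(k-1), h(0)=1. Closed form: (1+1)·2^7 - 1 = 255.

Answer: 255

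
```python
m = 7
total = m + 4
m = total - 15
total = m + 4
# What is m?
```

Trace:
`m = 7` → m = 7
`total = m + 4` → total = 11
`m = total - 15` → m = -4
`total = m + 4` → total = 0
So m = -4

Answer: -4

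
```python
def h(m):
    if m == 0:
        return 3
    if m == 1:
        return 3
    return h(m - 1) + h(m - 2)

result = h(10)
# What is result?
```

Build up from base cases: h(0)=3, h(1)=3, h(2)=6, h(3)=9, h(4)=15, h(5)=24, h(6)=39, ..., h(10)=267

Answer: 267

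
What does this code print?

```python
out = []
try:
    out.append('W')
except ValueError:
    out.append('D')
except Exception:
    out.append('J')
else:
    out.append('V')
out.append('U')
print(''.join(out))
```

Execution trace: 'W' (try body, no exception) → 'V' (else) → 'U' (after the try/except). Output: WVU

Answer: WVU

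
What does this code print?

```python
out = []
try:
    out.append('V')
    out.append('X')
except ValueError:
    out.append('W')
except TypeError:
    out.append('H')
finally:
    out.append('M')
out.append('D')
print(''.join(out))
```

Execution trace: 'V' (try body) → 'X' (try body, no exception) → 'M' (finally) → 'D' (after the try/except). Output: VXMD

Answer: VXMD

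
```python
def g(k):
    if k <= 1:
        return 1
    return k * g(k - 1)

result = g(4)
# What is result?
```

g(4) = 4 * 3 * 2 * 1 = 24

Answer: 24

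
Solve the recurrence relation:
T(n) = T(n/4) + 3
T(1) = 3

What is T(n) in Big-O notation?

Each step divides n by 4 and adds 3. After log_4(n) steps we reach T(1)=3. So T(n) = 3·log_4(n) + 3 = O(log n).

Answer: O(log n)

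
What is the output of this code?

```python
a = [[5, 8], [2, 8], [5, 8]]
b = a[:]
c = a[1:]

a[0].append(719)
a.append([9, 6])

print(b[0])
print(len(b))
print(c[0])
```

Key concept: slice with nested mutation.
Step by step:
`a = [[5, 8], [2, 8], [5, 8]]` → a = [[5, 8], [2, 8], [5, 8]]
`b = a[:]` → b = [[5, 8], [2, 8], [5, 8]]
`c = a[1:]` → c = [[2, 8], [5, 8]]
`a[0].append(719)` → a = [[5, 8, 719], [2, 8], [5, 8]]; b = [[5, 8, 719], [2, 8], [5, 8]]
`a.append([9, 6])` → a = [[5, 8, 719], [2, 8], [5, 8], [9, 6]]
`print(b[0])` → prints [5, 8, 719]
`print(len(b))` → prints 3
`print(c[0])` → prints [2, 8]

Answer:
[5, 8, 719]
3
[2, 8]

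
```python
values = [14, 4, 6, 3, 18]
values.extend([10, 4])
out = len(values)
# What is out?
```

Trace:
`values = [14, 4, 6, 3, 18]` → values = [14, 4, 6, 3, 18]
`values.extend([10, 4])` → values = [14, 4, 6, 3, 18, 10, 4]
`out = len(values)` → out = 7
So out = 7

Answer: 7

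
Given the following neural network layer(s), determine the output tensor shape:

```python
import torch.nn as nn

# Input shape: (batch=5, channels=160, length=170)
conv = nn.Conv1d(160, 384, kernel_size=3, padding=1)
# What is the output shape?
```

Input: (5, 160, 170) -> Output: (5, 384, 170)

Answer: (5, 384, 170)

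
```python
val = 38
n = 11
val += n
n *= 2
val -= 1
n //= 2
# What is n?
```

Trace:
`val = 38` → val = 38
`n = 11` → n = 11
`val += n` → val = 49
`n *= 2` → n = 22
`val -= 1` → val = 48
`n //= 2` → n = 11
So n = 11

Answer: 11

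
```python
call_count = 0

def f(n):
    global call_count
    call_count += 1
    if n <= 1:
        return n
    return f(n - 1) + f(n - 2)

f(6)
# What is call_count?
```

Calls(n) = 1 + Calls(n-1) + Calls(n-2); Calls(0)=Calls(1)=1. For n=6 this gives 25.

Answer: 25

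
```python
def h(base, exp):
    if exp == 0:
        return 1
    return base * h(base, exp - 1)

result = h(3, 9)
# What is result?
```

h(3, 9) = 3 * 3 * 3 * 3 * 3 * 3 * 3 * 3 * 3 = 19683

Answer: 19683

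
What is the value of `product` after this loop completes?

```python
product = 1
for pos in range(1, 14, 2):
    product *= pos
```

Product of 1, 3, 5, ... up to 13
`product` takes the values: 1 → 3 → 15 → 105 → 945 → 10395 → 135135

Answer: 135135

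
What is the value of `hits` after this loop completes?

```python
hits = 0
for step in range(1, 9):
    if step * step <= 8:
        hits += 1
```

Count numbers where step² ≤ 8
`hits` takes the values: 0 → 1 → 2

Answer: 2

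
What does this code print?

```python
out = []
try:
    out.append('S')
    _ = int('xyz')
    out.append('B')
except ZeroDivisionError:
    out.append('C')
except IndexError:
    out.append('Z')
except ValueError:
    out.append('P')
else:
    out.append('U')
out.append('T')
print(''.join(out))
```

Execution trace: 'S' (try body) → 'P' (except ValueError) → 'T' (after the try/except). Output: SPT

Answer: SPT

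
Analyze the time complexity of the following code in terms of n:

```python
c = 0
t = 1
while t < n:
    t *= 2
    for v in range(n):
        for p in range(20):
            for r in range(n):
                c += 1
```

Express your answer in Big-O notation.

Each loop level contributes: log n × n × 1 × n. Multiplying the contributions gives O(n^2 log n).

Answer: O(n^2 log n)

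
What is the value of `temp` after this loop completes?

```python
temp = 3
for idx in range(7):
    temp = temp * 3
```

Multiply by 3, 7 times: 3 * 3^7 = 6561
`temp` takes the values: 3 → 9 → 27 → 81 → 243 → 729 → 2187 → 6561

Answer: 6561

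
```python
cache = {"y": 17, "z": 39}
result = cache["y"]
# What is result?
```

Trace:
`cache = {"y": 17, "z": 39}` → cache = {'y': 17, 'z': 39}
`result = cache["y"]` → result = 17
So result = 17

Answer: 17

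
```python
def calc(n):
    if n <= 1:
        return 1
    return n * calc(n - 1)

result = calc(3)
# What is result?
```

calc(3) = 3 * 2 * 1 = 6

Answer: 6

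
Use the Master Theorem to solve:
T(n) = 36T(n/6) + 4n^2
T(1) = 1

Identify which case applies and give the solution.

a=36, b=6, f(n)=4n^2. log_6(36) = 2. Since c=2 = 2, Case 2 applies: T(n) = Θ(n^log_b(a) · log n) = O(n^2 log n).

Answer: O(n^2 log n) - Case 2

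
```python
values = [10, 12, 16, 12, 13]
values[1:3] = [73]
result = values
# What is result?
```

Trace:
`values = [10, 12, 16, 12, 13]` → values = [10, 12, 16, 12, 13]
`values[1:3] = [73]` → values = [10, 73, 12, 13]
`result = values` → result = [10, 73, 12, 13]
So result = [10, 73, 12, 13]

Answer: [10, 73, 12, 13]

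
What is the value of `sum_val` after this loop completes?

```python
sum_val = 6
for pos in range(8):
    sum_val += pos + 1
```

Start at 6, add 1 to 8 = 42
`sum_val` takes the values: 6 → 7 → 9 → 12 → 16 → 21 → 27 → 34 → 42

Answer: 42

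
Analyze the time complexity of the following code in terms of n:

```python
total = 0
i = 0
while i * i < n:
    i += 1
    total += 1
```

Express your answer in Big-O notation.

Each loop level contributes: √n. Multiplying the contributions gives O(√n).

Answer: O(√n)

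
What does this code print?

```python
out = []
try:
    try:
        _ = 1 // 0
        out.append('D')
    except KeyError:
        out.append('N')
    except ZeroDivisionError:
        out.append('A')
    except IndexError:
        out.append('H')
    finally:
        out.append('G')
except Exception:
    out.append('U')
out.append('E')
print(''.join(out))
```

Execution trace: 'A' (inner except ZeroDivisionError) → 'G' (inner finally) → 'E' (after the try/except). Output: AGE

Answer: AGE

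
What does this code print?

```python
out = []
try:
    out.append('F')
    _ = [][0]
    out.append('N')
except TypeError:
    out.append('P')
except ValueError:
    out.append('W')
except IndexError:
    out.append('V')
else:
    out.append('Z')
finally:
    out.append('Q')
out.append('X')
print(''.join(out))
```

Execution trace: 'F' (try body) → 'V' (except IndexError) → 'Q' (finally) → 'X' (after the try/except). Output: FVQX

Answer: FVQX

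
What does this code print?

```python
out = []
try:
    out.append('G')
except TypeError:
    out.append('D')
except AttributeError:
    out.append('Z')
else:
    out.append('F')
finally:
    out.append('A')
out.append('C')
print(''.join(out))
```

Execution trace: 'G' (try body, no exception) → 'F' (else) → 'A' (finally) → 'C' (after the try/except). Output: GFAC

Answer: GFAC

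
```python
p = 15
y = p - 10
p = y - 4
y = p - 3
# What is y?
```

Trace:
`p = 15` → p = 15
`y = p - 10` → y = 5
`p = y - 4` → p = 1
`y = p - 3` → y = -2
So y = -2

Answer: -2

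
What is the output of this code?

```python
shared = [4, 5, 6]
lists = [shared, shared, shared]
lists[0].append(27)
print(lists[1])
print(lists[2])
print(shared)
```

Key concept: list of same reference.
Step by step:
`shared = [4, 5, 6]` → shared = [4, 5, 6]
`lists = [shared, shared, shared]` → lists = [[4, 5, 6], [4, 5, 6], [4, 5, 6]]
`lists[0].append(27)` → shared = [4, 5, 6, 27]; lists = [[4, 5, 6, 27], [4, 5, 6, 27], [4, 5, 6, 27]]
`print(lists[1])` → prints [4, 5, 6, 27]
`print(lists[2])` → prints [4, 5, 6, 27]
`print(shared)` → prints [4, 5, 6, 27]

Answer:
[4, 5, 6, 27]
[4, 5, 6, 27]
[4, 5, 6, 27]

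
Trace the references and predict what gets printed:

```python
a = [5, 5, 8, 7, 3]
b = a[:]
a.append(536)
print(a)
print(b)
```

Key concept: slice [:] creates copy.
Step by step:
`a = [5, 5, 8, 7, 3]` → a = [5, 5, 8, 7, 3]
`b = a[:]` → b = [5, 5, 8, 7, 3]
`a.append(536)` → a = [5, 5, 8, 7, 3, 536]
`print(a)` → prints [5, 5, 8, 7, 3, 536]
`print(b)` → prints [5, 5, 8, 7, 3]

Answer:
[5, 5, 8, 7, 3, 536]
[5, 5, 8, 7, 3]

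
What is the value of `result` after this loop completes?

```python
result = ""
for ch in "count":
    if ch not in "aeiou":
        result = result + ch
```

Remove vowels from 'count'
`result` takes the values: "" → "c" → "cn" → "cnt"

Answer: "cnt"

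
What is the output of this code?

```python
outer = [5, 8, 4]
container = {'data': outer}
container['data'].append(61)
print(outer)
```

Key concept: dict holds reference to list.
Step by step:
`outer = [5, 8, 4]` → outer = [5, 8, 4]
`container = {'data': outer}` → container = {'data': [5, 8, 4]}
`container['data'].append(61)` → outer = [5, 8, 4, 61]; container = {'data': [5, 8, 4, 61]}
`print(outer)` → prints [5, 8, 4, 61]

Answer: [5, 8, 4, 61]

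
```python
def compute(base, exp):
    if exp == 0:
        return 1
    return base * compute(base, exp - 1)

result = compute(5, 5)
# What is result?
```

compute(5, 5) = 5 * 5 * 5 * 5 * 5 = 3125

Answer: 3125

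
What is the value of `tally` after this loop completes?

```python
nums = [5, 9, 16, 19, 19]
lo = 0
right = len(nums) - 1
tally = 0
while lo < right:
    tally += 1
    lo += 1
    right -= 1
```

Iterations until pointers meet (list length 5)
`tally` takes the values: 0 → 1 → 2

Answer: 2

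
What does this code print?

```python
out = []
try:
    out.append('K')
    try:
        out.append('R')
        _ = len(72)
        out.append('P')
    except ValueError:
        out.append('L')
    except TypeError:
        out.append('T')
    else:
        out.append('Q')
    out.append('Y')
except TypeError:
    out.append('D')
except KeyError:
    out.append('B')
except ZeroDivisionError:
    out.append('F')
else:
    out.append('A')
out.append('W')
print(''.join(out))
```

Execution trace: 'K' (try body) → 'R' (inner try body) → 'T' (inner except TypeError) → 'Y' (try body, no exception) → 'A' (else) → 'W' (after the try/except). Output: KRTYAW

Answer: KRTYAW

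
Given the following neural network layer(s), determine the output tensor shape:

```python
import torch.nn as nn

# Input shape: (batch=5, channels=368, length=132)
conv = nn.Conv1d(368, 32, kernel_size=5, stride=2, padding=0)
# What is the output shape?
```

Input: (5, 368, 132) -> Output: (5, 32, 64)

Answer: (5, 32, 64)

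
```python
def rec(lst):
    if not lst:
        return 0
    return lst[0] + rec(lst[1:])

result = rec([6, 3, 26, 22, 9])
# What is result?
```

6 + 3 + 26 + 22 + 9 + 0 = 66

Answer: 66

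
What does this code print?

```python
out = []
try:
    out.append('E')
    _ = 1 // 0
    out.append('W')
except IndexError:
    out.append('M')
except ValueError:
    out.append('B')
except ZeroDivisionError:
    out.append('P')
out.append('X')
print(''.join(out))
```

Execution trace: 'E' (try body) → 'P' (except ZeroDivisionError) → 'X' (after the try/except). Output: EPX

Answer: EPX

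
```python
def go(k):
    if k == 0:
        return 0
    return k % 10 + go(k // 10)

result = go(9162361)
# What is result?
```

Sum of digits of 9162361: 1 + 6 + 3 + 2 + 6 + 1 + 9 = 28

Answer: 28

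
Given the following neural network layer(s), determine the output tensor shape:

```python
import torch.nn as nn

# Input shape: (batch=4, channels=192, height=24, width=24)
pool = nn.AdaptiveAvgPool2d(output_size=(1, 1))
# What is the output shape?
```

Input: (4, 192, 24, 24) -> Output: (4, 192, 1, 1)

Answer: (4, 192, 1, 1)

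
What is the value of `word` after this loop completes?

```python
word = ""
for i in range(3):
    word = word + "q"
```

Repeat 'q' 3 times
`word` takes the values: "" → "q" → "qq" → "qqq"

Answer: "qqq"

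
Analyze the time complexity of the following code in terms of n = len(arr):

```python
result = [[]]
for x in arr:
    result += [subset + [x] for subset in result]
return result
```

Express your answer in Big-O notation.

This is subset (power-set) generation — 2^n subsets, each materialised as a list of up to n elements. Time complexity: O(n · 2^n).

Answer: O(n · 2^n)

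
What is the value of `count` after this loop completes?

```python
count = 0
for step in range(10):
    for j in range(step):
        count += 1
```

Triangle number: 0+1+2+...+9
`count` takes the values: 0 → 1 → 2 → 3 → 4 → 5 → 6 → 7 → 8 → 9 → 10 → 11 → 12 → 13 → 14 → 15 → 16 → 17 → 18 → 19 → 20 → 21 → 22 → 23 → 24 → 25 → 26 → 27 → 28 → 29 → … → 41 → 42 → 43 → 44 → 45

Answer: 45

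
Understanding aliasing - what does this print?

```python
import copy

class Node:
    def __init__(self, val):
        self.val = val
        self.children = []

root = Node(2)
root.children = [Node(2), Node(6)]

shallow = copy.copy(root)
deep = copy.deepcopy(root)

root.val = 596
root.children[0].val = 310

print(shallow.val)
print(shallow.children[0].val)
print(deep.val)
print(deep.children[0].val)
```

Key concept: deep copy with custom objects.
Step by step:
`root = Node(2)` → root = Node(val=2, children=[])
`root.children = [Node(2), Node(6)]` → root = Node(val=2, children=[Node(val=2, children=[]), Node(val=6, children=[])])
`shallow = copy.copy(root)` → shallow = Node(val=2, children=[Node(val=2, children=[]), Node(val=6, children=[])])
`deep = copy.deepcopy(root)` → deep = Node(val=2, children=[Node(val=2, children=[]), Node(val=6, children=[])])
`root.val = 596` → root = Node(val=596, children=[Node(val=2, children=[]), Node(val=6, children=[])])
`root.children[0].val = 310` → root = Node(val=596, children=[Node(val=310, children=[]), Node(val=6, children=[])]); shallow = Node(val=2, children=[Node(val=310, children=[]), Node(val=6, children=[])])
`print(shallow.val)` → prints 2
`print(shallow.children[0].val)` → prints 310
`print(deep.val)` → prints 2
`print(deep.children[0].val)` → prints 2

Answer:
2
310
2
2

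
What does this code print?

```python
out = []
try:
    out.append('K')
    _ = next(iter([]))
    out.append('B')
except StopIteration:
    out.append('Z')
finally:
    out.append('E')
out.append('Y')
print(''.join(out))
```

Execution trace: 'K' (try body) → 'Z' (except StopIteration) → 'E' (finally) → 'Y' (after the try/except). Output: KZEY

Answer: KZEY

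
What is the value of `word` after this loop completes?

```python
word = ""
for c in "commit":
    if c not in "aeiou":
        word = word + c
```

Remove vowels from 'commit'
`word` takes the values: "" → "c" → "cm" → "cmm" → "cmmt"

Answer: "cmmt"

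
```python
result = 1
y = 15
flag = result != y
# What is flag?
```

Trace:
`result = 1` → result = 1
`y = 15` → y = 15
`flag = result != y` → flag = True
So flag = True

Answer: True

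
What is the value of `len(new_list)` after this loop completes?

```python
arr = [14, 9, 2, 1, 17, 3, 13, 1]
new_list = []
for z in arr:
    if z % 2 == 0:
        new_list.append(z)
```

Count even numbers in [14, 9, 2, 1, 17, 3, 13, 1]
`new_list` takes the values: [] → [14] → [14, 2]
So `len(new_list)` = 2

Answer: 2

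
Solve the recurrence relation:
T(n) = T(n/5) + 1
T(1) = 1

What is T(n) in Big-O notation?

Each step divides n by 5 and adds 1. After log_5(n) steps we reach T(1)=1. So T(n) = 1·log_5(n) + 1 = O(log n).

Answer: O(log n)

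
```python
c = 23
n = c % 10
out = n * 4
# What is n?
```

Trace:
`c = 23` → c = 23
`n = c % 10` → n = 3
`out = n * 4` → out = 12
So n = 3

Answer: 3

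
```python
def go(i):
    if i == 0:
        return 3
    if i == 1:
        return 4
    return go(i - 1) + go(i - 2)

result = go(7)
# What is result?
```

Build up from base cases: go(0)=3, go(1)=4, go(2)=7, go(3)=11, go(4)=18, go(5)=29, go(6)=47, ..., go(7)=76

Answer: 76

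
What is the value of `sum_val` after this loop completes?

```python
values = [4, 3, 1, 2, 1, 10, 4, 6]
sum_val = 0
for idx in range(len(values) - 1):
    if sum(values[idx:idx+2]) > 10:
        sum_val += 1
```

Count windows with sum > 10
`sum_val` takes the values: 0 → 1 → 2

Answer: 2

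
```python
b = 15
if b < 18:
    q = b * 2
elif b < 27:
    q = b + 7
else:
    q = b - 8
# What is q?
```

Trace:
`b = 15` → b = 15
`if b < 18: ...` → b < 18 is True → q = 30
So q = 30

Answer: 30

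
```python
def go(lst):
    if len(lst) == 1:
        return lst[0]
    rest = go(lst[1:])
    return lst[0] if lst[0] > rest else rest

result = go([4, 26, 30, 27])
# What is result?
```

Recursive max over [4, 26, 30, 27] = 30

Answer: 30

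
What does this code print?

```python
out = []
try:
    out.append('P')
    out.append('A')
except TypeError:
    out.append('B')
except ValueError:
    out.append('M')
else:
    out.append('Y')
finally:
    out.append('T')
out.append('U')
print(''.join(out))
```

Execution trace: 'P' (try body) → 'A' (try body, no exception) → 'Y' (else) → 'T' (finally) → 'U' (after the try/except). Output: PAYTU

Answer: PAYTU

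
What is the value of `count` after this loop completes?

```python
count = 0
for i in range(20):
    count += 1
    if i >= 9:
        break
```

Loop breaks when i reaches 9, count is 10
`count` takes the values: 0 → 1 → 2 → 3 → 4 → 5 → 6 → 7 → 8 → 9 → 10

Answer: 10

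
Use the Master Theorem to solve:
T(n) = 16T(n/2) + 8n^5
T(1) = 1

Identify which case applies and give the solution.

a=16, b=2, f(n)=8n^5. log_2(16) = 4. Since c=5 > 4 and the regularity condition holds (16(n/2)^5 = (16/2^5)n^5 with 16/2^5 < 1), Case 3 applies: T(n) = Θ(f(n)) = O(n^5).

Answer: O(n^5) - Case 3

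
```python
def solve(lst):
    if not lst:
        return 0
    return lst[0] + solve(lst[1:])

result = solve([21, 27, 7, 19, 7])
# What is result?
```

21 + 27 + 7 + 19 + 7 + 0 = 81

Answer: 81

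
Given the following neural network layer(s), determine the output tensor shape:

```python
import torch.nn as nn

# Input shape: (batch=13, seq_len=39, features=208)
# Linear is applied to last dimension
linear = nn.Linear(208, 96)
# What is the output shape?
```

Input: (13, 39, 208) -> Output: (13, 39, 96)

Answer: (13, 39, 96)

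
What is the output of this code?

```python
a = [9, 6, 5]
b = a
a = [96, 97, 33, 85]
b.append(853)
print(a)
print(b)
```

Key concept: rebinding vs mutation: a is rebound to a new list, b still points at the original.
Step by step:
`a = [9, 6, 5]` → a = [9, 6, 5]
`b = a` → b = [9, 6, 5] (same object as a)
`a = [96, 97, 33, 85]` → a = [96, 97, 33, 85]
`b.append(853)` → b = [9, 6, 5, 853]
`print(a)` → prints [96, 97, 33, 85]
`print(b)` → prints [9, 6, 5, 853]

Answer:
[96, 97, 33, 85]
[9, 6, 5, 853]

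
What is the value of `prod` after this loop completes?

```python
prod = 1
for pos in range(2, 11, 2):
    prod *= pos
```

Product of even numbers 2 to 10
`prod` takes the values: 1 → 2 → 8 → 48 → 384 → 3840

Answer: 3840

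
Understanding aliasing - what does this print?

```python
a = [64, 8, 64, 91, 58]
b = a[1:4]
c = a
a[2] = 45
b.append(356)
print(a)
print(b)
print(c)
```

Key concept: slice vs alias.
Step by step:
`a = [64, 8, 64, 91, 58]` → a = [64, 8, 64, 91, 58]
`b = a[1:4]` → b = [8, 64, 91]
`c = a` → c = [64, 8, 64, 91, 58] (same object as a)
`a[2] = 45` → a = [64, 8, 45, 91, 58] (same object as c); c = [64, 8, 45, 91, 58] (same object as a)
`b.append(356)` → b = [8, 64, 91, 356]
`print(a)` → prints [64, 8, 45, 91, 58]
`print(b)` → prints [8, 64, 91, 356]
`print(c)` → prints [64, 8, 45, 91, 58]

Answer:
[64, 8, 45, 91, 58]
[8, 64, 91, 356]
[64, 8, 45, 91, 58]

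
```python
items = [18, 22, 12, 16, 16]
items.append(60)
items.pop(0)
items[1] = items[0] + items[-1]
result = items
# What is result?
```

Trace:
`items = [18, 22, 12, 16, 16]` → items = [18, 22, 12, 16, 16]
`items.append(60)` → items = [18, 22, 12, 16, 16, 60]
`items.pop(0)` → items = [22, 12, 16, 16, 60]
`items[1] = items[0] + items[-1]` → items = [22, 82, 16, 16, 60]
`result = items` → result = [22, 82, 16, 16, 60]
So result = [22, 82, 16, 16, 60]

Answer: [22, 82, 16, 16, 60]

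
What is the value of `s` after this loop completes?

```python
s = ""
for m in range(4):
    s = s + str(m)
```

Concatenate digits 0 to 3
`s` takes the values: "" → "0" → "01" → "012" → "0123"

Answer: "0123"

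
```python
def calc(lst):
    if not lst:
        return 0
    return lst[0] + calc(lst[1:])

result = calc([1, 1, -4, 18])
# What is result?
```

1 + 1 + (-4) + 18 + 0 = 16

Answer: 16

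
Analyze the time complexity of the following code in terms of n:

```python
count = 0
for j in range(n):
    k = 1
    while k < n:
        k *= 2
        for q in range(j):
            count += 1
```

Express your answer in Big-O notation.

Each loop level contributes: n × log n × n. Multiplying the contributions gives O(n^2 log n).

Answer: O(n^2 log n)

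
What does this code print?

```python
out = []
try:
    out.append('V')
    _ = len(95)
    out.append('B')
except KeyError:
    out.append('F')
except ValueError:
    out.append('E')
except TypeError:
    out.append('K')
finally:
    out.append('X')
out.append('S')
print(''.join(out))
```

Execution trace: 'V' (try body) → 'K' (except TypeError) → 'X' (finally) → 'S' (after the try/except). Output: VKXS

Answer: VKXS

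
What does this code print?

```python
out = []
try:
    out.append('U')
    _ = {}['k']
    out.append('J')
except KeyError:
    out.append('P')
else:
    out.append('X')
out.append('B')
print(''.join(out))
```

Execution trace: 'U' (try body) → 'P' (except KeyError) → 'B' (after the try/except). Output: UPB

Answer: UPB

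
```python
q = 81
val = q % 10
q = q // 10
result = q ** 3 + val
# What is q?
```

Trace:
`q = 81` → q = 81
`val = q % 10` → val = 1
`q = q // 10` → q = 8
`result = q ** 3 + val` → result = 513
So q = 8

Answer: 8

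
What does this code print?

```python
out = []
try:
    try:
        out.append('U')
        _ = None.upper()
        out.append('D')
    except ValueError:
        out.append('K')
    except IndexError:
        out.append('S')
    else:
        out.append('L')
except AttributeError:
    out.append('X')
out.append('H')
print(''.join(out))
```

Execution trace: 'U' (try body) → 'X' (outer except AttributeError) → 'H' (after the try/except). Output: UXH

Answer: UXH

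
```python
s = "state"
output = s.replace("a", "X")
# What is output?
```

Trace:
`s = "state"` → s = 'state'
`output = s.replace("a", "X")` → output = 'stXte'
So output = 'stXte'

Answer: 'stXte'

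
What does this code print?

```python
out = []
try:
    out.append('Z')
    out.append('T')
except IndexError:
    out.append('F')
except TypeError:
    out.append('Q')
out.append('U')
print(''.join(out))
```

Execution trace: 'Z' (try body) → 'T' (try body, no exception) → 'U' (after the try/except). Output: ZTU

Answer: ZTU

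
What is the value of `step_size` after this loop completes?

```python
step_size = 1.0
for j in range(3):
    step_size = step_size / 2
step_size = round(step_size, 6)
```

Halving LR 3 times: 1 / 2^3
`step_size` takes the values: 1.0 → 0.5 → 0.25 → 0.125

Answer: 0.125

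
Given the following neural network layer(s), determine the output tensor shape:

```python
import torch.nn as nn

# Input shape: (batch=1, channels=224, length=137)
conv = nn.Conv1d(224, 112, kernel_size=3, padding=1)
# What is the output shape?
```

Input: (1, 224, 137) -> Output: (1, 112, 137)

Answer: (1, 112, 137)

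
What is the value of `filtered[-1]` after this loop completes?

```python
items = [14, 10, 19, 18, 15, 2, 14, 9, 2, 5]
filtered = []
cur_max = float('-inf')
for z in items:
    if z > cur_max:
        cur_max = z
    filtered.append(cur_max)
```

Running max ends at 19
`filtered` takes the values: [] → [14] → [14, 14] → [14, 14, 19] → [14, 14, 19, 19] → [14, 14, 19, 19, 19] → [14, 14, 19, 19, 19, 19] → [14, 14, 19, 19, 19, 19, 19] → [14, 14, 19, 19, 19, 19, 19, 19] → [14, 14, 19, 19, 19, 19, 19, 19, 19] → [14, 14, 19, 19, 19, 19, 19, 19, 19, 19]
So `filtered[-1]` = 19

Answer: 19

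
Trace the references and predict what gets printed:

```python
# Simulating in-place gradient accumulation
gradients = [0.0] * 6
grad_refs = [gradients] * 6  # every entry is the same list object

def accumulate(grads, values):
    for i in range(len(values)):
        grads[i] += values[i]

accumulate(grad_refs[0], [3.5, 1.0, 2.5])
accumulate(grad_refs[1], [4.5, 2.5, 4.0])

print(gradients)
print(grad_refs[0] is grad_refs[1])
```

Key concept: gradient accumulation aliasing.
Step by step:
`gradients = [0.0] * 6` → gradients = [0.0, 0.0, 0.0, 0.0, 0.0, 0.0]
`grad_refs = [gradients] * 6` → grad_refs = [[0.0, 0.0, 0.0, 0.0, 0.0, 0.0], [0.0, 0.0, 0.0, 0.0, 0.0, 0.0], [0.0, 0.0, 0.0, 0.0, 0.0, 0.0], [0.0, 0.0, 0.0, 0.0, 0.0, 0.0], [0.0, 0.0, 0.0, 0.0, 0.0, 0.0], [0.0, 0.0, 0.0, 0.0, 0.0, 0.0]]
`accumulate(grad_refs[0], [3.5, 1.0, 2.5])` → gradients = [3.5, 1.0, 2.5, 0.0, 0.0, 0.0]; grad_refs = [[3.5, 1.0, 2.5, 0.0, 0.0, 0.0], [3.5, 1.0, 2.5, 0.0, 0.0, 0.0], [3.5, 1.0, 2.5, 0.0, 0.0, 0.0], [3.5, 1.0, 2.5, 0.0, 0.0, 0.0], [3.5, 1.0, 2.5, 0.0, 0.0, 0.0], [3.5, 1.0, 2.5, 0.0, 0.0, 0.0]]
`accumulate(grad_refs[1], [4.5, 2.5, 4.0])` → gradients = [8.0, 3.5, 6.5, 0.0, 0.0, 0.0]; grad_refs = [[8.0, 3.5, 6.5, 0.0, 0.0, 0.0], [8.0, 3.5, 6.5, 0.0, 0.0, 0.0], [8.0, 3.5, 6.5, 0.0, 0.0, 0.0], [8.0, 3.5, 6.5, 0.0, 0.0, 0.0], [8.0, 3.5, 6.5, 0.0, 0.0, 0.0], [8.0, 3.5, 6.5, 0.0, 0.0, 0.0]]
`print(gradients)` → prints [8.0, 3.5, 6.5, 0.0, 0.0, 0.0]
`print(grad_refs[0] is grad_refs[1])` → prints True

Answer:
[8.0, 3.5, 6.5, 0.0, 0.0, 0.0]
True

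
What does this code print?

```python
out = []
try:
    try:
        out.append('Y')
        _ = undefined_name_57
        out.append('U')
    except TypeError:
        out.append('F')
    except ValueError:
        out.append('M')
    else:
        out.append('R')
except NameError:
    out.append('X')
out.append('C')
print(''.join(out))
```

Execution trace: 'Y' (try body) → 'X' (outer except NameError) → 'C' (after the try/except). Output: YXC

Answer: YXC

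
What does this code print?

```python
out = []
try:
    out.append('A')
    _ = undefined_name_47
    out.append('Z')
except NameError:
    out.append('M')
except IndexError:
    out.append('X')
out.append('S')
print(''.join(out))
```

Execution trace: 'A' (try body) → 'M' (except NameError) → 'S' (after the try/except). Output: AMS

Answer: AMS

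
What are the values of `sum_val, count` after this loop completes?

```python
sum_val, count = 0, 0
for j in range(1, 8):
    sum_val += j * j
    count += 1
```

Sum of squares and count
`sum_val, count` takes the values: (0, 0) → (1, 0) → (1, 1) → (5, 1) → (5, 2) → (14, 2) → (14, 3) → (30, 3) → (30, 4) → (55, 4) → (55, 5) → (91, 5) → (91, 6) → (140, 6) → (140, 7)

Answer: 140, 7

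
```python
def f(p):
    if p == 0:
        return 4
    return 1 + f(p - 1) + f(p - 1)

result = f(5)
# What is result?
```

f(p) = 1 + 2·f(p-1), f(0)=4. Closed form: (4+1)·2^5 - 1 = 159.

Answer: 159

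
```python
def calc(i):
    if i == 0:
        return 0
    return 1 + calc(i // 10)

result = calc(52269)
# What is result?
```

Count of digits of 52269: 5

Answer: 5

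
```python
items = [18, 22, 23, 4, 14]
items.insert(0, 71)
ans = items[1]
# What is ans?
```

Trace:
`items = [18, 22, 23, 4, 14]` → items = [18, 22, 23, 4, 14]
`items.insert(0, 71)` → items = [71, 18, 22, 23, 4, 14]
`ans = items[1]` → ans = 18
So ans = 18

Answer: 18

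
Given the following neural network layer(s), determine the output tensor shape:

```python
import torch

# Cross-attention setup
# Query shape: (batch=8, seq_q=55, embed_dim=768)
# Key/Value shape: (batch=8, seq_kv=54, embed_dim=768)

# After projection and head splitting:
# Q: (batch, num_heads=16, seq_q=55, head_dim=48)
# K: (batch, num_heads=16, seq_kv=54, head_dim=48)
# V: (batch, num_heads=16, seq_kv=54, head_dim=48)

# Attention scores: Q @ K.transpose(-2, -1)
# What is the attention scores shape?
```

Input: (8, 55, 768) -> Output: (8, 16, 55, 54)

Answer: (8, 16, 55, 54)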